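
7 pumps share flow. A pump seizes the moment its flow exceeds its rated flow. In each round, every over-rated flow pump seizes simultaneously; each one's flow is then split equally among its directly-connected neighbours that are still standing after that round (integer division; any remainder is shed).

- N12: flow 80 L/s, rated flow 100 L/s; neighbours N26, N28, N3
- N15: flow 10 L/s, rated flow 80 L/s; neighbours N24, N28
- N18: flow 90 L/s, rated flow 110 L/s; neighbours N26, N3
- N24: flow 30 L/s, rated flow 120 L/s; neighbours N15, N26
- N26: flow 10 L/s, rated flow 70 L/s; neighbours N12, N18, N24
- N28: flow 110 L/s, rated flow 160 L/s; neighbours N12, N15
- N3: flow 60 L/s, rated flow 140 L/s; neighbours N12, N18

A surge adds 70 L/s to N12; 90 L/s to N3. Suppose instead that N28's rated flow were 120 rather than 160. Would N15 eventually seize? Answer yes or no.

yes

With N28's rated flow at 120:
Round 1 — N12 at 150 > 100; N3 at 150 > 140. N12, N3 seize.
  N12 sheds 150 L/s to N26, N28: 75 each.
    N26: 10+75 = 85 > 70
    N28: 110+75 = 185 > 120
  N3 sheds 150 L/s to N18: 150 each.
    N18: 90+150 = 240 > 110
Round 2 — N18, N26, N28 seize.
  N18 sheds 240 L/s: no online neighbours, lost.
  N26 sheds 85 L/s to N24: 85 each.
    N24: 30+85 = 115 ≤ 120
  N28 sheds 185 L/s to N15: 185 each.
    N15: 10+185 = 195 > 80
Round 3 — N15 seizes.
  N15 sheds 195 L/s to N24: 195 each.
    N24: 115+195 = 310 > 120
Round 4 — N24 seizes.
  N24 sheds 310 L/s: no online neighbours, lost.
No further seizures.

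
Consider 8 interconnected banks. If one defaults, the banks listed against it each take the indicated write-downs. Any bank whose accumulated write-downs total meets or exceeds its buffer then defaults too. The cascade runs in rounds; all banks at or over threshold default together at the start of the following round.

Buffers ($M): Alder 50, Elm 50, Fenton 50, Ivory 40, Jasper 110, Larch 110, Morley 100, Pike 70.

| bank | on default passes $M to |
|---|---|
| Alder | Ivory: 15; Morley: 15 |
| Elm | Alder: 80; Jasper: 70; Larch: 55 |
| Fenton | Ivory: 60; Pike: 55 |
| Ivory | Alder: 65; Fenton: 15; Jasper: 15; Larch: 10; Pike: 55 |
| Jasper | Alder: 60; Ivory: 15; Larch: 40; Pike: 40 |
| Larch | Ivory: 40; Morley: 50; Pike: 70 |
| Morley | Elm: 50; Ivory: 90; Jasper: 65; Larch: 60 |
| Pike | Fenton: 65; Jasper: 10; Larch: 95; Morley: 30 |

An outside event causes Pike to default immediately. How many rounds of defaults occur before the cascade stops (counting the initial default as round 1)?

4

Round 1 — Pike defaults (initial).
  Fenton: +65 → 65 ≥ 50
  Jasper: +10 → 10 < 110
  Larch: +95 → 95 < 110
  Morley: +30 → 30 < 100
Round 2 — Fenton defaults.
  Ivory: +60 → 60 ≥ 40
Round 3 — Ivory defaults.
  Alder: +65 → 65 ≥ 50
  Jasper: +15 → 25 < 110
  Larch: +10 → 105 < 110
Round 4 — Alder defaults.
  Morley: +15 → 45 < 100
No further defaults.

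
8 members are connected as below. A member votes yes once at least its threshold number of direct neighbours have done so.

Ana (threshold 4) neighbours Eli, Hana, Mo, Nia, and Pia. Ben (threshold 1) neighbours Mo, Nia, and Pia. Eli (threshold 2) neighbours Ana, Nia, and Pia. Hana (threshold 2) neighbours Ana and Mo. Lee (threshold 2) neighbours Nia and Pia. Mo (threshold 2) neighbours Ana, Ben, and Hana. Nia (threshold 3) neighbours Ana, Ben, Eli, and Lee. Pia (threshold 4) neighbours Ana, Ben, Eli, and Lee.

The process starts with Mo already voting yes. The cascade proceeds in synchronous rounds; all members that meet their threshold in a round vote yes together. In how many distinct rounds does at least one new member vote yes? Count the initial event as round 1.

Round 1 — Mo votes yes (initial).
Round 2 — checking thresholds:
  Ana: 1 of 5 neighbours < 4, below threshold.
  Ben: 1 of 3 neighbours ≥ 1, votes yes.
  Hana: 1 of 2 neighbours < 2, below threshold.
Round 3 — no new yes votes; cascade stops.

2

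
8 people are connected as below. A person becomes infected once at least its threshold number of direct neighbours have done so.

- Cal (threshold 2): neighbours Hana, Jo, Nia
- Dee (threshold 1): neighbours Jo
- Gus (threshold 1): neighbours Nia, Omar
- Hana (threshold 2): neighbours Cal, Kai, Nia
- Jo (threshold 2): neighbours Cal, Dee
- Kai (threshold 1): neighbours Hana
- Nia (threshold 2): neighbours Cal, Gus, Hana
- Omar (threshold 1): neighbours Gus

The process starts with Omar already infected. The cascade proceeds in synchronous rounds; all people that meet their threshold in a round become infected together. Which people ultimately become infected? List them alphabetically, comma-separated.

Gus, Omar

Round 1 — Omar becomes infected (initial).
Round 2 — checking thresholds:
  Gus: 1 of 2 neighbours ≥ 1, becomes infected.
Round 3 — no new infections; cascade stops.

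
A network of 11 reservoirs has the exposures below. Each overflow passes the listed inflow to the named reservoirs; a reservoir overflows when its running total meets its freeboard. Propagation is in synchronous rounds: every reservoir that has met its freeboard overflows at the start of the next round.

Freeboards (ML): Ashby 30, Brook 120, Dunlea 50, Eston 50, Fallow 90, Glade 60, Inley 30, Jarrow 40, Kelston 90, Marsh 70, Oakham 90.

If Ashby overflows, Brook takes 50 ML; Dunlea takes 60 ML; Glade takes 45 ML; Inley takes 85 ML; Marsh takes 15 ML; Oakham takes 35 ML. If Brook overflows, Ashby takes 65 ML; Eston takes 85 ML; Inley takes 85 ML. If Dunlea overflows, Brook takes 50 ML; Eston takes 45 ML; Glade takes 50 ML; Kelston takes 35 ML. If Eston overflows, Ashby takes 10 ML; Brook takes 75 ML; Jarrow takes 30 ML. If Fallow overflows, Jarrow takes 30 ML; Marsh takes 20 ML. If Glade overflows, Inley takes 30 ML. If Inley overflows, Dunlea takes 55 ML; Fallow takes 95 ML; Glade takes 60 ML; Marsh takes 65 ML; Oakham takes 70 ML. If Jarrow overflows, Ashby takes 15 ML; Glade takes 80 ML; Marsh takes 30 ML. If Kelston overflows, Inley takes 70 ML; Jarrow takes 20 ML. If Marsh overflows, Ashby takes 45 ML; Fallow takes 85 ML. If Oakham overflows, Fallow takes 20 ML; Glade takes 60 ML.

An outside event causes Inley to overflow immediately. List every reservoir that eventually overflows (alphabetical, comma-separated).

Ashby, Dunlea, Fallow, Glade, Inley, Marsh, Oakham

Round 1 — Inley overflows (initial).
  Dunlea: +55 → 55 ≥ 50
  Fallow: +95 → 95 ≥ 90
  Glade: +60 → 60 ≥ 60
  Marsh: +65 → 65 < 70
  Oakham: +70 → 70 < 90
Round 2 — Dunlea, Fallow, Glade overflow.
  Brook: +50 → 50 < 120
  Eston: +45 → 45 < 50
  Jarrow: +30 → 30 < 40
  Kelston: +35 → 35 < 90
  Marsh: +20 → 85 ≥ 70
Round 3 — Marsh overflows.
  Ashby: +45 → 45 ≥ 30
Round 4 — Ashby overflows.
  Brook: +50 → 100 < 120
  Oakham: +35 → 105 ≥ 90
Round 5 — Oakham overflows.
No further overflows.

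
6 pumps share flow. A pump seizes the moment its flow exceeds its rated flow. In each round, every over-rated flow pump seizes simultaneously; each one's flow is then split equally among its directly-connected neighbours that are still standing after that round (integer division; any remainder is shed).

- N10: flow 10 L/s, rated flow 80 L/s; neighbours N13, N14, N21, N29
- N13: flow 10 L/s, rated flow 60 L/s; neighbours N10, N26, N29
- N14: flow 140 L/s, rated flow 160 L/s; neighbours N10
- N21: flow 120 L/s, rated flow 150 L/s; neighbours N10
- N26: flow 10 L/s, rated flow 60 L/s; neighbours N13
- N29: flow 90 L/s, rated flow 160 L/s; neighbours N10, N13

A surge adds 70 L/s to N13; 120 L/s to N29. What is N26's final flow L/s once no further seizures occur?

50

Round 1 — N13 at 80 > 60; N29 at 210 > 160. N13, N29 seize.
  N13 sheds 80 L/s to N10, N26: 40 each.
    N10: 10+40 = 50 ≤ 80
    N26: 10+40 = 50 ≤ 60
  N29 sheds 210 L/s to N10: 210 each.
    N10: 50+210 = 260 > 80
Round 2 — N10 seizes.
  N10 sheds 260 L/s to N14, N21: 130 each.
    N14: 140+130 = 270 > 160
    N21: 120+130 = 250 > 150
Round 3 — N14, N21 seize.
  N14 sheds 270 L/s: no online neighbours, lost.
  N21 sheds 250 L/s: no online neighbours, lost.
No further seizures.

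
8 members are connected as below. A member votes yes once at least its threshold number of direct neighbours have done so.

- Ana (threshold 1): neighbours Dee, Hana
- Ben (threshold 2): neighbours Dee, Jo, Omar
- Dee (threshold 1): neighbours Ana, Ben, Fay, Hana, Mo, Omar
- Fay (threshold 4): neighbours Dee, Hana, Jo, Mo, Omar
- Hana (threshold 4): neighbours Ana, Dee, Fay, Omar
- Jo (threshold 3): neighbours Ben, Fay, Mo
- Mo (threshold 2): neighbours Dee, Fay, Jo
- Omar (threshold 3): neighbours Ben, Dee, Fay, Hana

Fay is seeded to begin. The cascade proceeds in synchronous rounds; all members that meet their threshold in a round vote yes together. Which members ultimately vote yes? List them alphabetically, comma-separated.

Round 1 — Fay votes yes (initial).
Round 2 — checking thresholds:
  Dee: 1 of 6 neighbours ≥ 1, votes yes.
  Hana: 1 of 4 neighbours < 4, not yet.
  Jo: 1 of 3 neighbours < 3, not yet.
  Mo: 1 of 3 neighbours < 2, not yet.
  Omar: 1 of 4 neighbours < 3, not yet.
Round 3 — checking thresholds:
  Ana: 1 of 2 neighbours ≥ 1, votes yes.
  Ben: 1 of 3 neighbours < 2, not yet.
  Hana: 2 of 4 neighbours < 4, not yet.
  Jo: 1 of 3 neighbours < 3, not yet.
  Mo: 2 of 3 neighbours ≥ 2, votes yes.
  Omar: 2 of 4 neighbours < 3, not yet.
Round 4 — no new yes votes; cascade stops.

Ana, Dee, Fay, Mo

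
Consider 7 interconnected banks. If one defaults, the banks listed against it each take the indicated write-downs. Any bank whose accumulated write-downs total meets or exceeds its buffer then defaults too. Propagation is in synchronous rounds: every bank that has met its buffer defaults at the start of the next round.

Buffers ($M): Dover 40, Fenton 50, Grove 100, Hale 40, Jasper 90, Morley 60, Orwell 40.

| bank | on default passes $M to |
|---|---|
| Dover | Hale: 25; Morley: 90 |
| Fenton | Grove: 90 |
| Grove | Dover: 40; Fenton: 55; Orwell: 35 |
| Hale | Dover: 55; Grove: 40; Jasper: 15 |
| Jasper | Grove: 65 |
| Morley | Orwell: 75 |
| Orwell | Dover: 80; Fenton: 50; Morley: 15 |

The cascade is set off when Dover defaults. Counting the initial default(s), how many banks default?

Round 1 — Dover defaults (initial).
  Hale: +25 → 25 < 40
  Morley: +90 → 90 ≥ 60
Round 2 — Morley defaults.
  Orwell: +75 → 75 ≥ 40
Round 3 — Orwell defaults.
  Fenton: +50 → 50 ≥ 50
Round 4 — Fenton defaults.
  Grove: +90 → 90 < 100
No further defaults.

4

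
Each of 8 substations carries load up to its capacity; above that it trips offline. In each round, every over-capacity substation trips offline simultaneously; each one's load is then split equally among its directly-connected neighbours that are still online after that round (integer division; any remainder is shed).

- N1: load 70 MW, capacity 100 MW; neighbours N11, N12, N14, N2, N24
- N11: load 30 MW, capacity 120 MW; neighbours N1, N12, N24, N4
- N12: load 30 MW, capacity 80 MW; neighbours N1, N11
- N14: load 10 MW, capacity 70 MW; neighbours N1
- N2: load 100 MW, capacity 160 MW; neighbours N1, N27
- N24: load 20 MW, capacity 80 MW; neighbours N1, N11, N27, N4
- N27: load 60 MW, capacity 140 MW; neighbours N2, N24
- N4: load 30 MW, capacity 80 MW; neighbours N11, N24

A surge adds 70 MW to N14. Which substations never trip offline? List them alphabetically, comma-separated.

Round 1 — N14 at 80 > 70. N14 trips offline.
  N14 sheds 80 MW to N1: 80 each.
    N1: 70+80 = 150 > 100
Round 2 — N1 trips offline.
  N1 sheds 150 MW to N11, N12, N2, N24: 37 each (2 lost).
    N11: 30+37 = 67 ≤ 120
    N12: 30+37 = 67 ≤ 80
    N2: 100+37 = 137 ≤ 160
    N24: 20+37 = 57 ≤ 80
No further trips.

N11, N12, N2, N24, N27, N4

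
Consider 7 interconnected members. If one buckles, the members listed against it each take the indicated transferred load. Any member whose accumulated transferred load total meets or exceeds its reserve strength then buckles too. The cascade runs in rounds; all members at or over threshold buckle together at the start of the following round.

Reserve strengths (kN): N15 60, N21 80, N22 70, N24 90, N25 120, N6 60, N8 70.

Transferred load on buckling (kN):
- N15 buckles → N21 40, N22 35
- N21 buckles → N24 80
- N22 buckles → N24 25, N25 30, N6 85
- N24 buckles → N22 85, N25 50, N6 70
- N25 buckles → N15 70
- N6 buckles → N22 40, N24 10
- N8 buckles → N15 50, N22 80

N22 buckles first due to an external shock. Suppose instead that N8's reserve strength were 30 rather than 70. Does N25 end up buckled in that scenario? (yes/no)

no

With N8's reserve strength at 30:
Round 1 — N22 buckles (initial).
  N24: +25 → 25 < 90
  N25: +30 → 30 < 120
  N6: +85 → 85 ≥ 60
Round 2 — N6 buckles.
  N24: +10 → 35 < 90
No further bucklings.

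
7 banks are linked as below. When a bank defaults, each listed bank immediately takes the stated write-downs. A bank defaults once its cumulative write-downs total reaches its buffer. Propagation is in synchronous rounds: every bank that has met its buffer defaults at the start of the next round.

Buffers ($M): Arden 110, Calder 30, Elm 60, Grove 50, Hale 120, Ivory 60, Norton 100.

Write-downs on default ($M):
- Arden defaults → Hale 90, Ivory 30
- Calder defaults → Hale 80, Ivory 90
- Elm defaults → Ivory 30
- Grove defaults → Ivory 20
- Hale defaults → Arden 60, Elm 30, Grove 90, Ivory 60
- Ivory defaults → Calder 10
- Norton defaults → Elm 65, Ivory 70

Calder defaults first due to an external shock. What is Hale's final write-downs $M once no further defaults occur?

80

Round 1 — Calder defaults (initial).
  Hale: +80 → 80 < 120
  Ivory: +90 → 90 ≥ 60
Round 2 — Ivory defaults.
No further defaults.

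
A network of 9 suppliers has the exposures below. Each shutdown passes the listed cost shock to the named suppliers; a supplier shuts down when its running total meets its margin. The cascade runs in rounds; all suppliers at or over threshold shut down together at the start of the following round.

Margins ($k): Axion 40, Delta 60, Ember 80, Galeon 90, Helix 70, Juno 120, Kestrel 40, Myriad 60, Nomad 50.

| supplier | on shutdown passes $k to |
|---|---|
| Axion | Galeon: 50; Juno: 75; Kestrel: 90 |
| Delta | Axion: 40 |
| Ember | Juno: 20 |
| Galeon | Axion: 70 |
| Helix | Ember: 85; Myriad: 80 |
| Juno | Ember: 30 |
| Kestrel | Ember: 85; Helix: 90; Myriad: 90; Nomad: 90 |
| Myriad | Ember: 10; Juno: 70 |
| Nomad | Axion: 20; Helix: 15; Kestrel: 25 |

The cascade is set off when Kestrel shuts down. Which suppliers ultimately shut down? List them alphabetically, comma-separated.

Ember, Helix, Kestrel, Myriad, Nomad

Round 1 — Kestrel shuts down (initial).
  Ember: +85 → 85 ≥ 80
  Helix: +90 → 90 ≥ 70
  Myriad: +90 → 90 ≥ 60
  Nomad: +90 → 90 ≥ 50
Round 2 — Ember, Helix, Myriad, Nomad shut down.
  Axion: +20 → 20 < 40
  Juno: +20+70 → 90 < 120
No further shutdowns.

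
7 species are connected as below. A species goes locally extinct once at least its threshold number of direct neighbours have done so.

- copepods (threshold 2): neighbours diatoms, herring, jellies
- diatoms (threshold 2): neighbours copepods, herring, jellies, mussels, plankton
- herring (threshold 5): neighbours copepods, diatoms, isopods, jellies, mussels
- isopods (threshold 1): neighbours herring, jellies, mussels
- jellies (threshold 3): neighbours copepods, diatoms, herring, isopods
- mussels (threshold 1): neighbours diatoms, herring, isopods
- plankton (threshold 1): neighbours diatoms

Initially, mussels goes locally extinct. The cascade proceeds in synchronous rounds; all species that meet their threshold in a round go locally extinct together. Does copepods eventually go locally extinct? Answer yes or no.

Round 1 — mussels goes locally extinct (initial).
Round 2 — checking thresholds:
  diatoms: 1 of 5 neighbours < 2, not yet.
  herring: 1 of 5 neighbours < 5, not yet.
  isopods: 1 of 3 neighbours ≥ 1, goes locally extinct.
Round 3 — no new extinctions; cascade stops.

no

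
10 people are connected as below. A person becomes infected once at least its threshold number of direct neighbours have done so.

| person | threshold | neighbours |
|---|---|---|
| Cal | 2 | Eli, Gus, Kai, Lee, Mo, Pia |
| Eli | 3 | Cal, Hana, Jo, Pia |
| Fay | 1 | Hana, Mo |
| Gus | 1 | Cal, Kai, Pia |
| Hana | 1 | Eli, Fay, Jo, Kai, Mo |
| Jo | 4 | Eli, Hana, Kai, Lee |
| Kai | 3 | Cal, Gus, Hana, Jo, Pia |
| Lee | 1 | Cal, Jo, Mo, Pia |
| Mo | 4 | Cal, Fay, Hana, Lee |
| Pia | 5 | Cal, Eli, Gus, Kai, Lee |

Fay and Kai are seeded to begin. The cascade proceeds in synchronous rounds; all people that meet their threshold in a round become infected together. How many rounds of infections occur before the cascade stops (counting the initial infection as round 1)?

Round 1 — Fay, Kai become infected (initial).
Round 2 — checking thresholds:
  Cal: 1 of 6 neighbours < 2, below threshold.
  Gus: 1 of 3 neighbours ≥ 1, becomes infected.
  Hana: 2 of 5 neighbours ≥ 1, becomes infected.
  Jo: 1 of 4 neighbours < 4, below threshold.
  Mo: 1 of 4 neighbours < 4, below threshold.
  Pia: 1 of 5 neighbours < 5, below threshold.
Round 3 — checking thresholds:
  Cal: 2 of 6 neighbours ≥ 2, becomes infected.
  Eli: 1 of 4 neighbours < 3, below threshold.
  Jo: 2 of 4 neighbours < 4, below threshold.
  Mo: 2 of 4 neighbours < 4, below threshold.
  Pia: 2 of 5 neighbours < 5, below threshold.
Round 4 — checking thresholds:
  Eli: 2 of 4 neighbours < 3, below threshold.
  Jo: 2 of 4 neighbours < 4, below threshold.
  Lee: 1 of 4 neighbours ≥ 1, becomes infected.
  Mo: 3 of 4 neighbours < 4, below threshold.
  Pia: 3 of 5 neighbours < 5, below threshold.
Round 5 — checking thresholds:
  Eli: 2 of 4 neighbours < 3, below threshold.
  Jo: 3 of 4 neighbours < 4, below threshold.
  Mo: 4 of 4 neighbours ≥ 4, becomes infected.
  Pia: 4 of 5 neighbours < 5, below threshold.
Round 6 — no new infections; cascade stops.

5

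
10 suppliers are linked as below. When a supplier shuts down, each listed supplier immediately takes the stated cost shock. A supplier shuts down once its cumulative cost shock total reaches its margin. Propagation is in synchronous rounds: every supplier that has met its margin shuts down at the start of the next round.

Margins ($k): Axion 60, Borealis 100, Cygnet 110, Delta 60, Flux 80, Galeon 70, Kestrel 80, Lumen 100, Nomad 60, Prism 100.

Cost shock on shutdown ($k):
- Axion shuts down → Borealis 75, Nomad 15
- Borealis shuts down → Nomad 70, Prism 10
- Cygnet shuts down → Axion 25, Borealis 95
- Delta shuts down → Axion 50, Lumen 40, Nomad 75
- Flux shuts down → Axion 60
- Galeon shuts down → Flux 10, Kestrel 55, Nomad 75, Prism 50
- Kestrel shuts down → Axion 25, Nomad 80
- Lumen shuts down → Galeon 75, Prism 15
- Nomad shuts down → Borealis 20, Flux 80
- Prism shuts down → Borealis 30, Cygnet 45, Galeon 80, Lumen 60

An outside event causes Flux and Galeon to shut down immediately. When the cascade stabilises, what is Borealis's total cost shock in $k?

95

Round 1 — Flux, Galeon shut down (initial).
  Axion: +60 → 60 ≥ 60
  Kestrel: +55 → 55 < 80
  Nomad: +75 → 75 ≥ 60
  Prism: +50 → 50 < 100
Round 2 — Axion, Nomad shut down.
  Borealis: +75+20 → 95 < 100
No further shutdowns.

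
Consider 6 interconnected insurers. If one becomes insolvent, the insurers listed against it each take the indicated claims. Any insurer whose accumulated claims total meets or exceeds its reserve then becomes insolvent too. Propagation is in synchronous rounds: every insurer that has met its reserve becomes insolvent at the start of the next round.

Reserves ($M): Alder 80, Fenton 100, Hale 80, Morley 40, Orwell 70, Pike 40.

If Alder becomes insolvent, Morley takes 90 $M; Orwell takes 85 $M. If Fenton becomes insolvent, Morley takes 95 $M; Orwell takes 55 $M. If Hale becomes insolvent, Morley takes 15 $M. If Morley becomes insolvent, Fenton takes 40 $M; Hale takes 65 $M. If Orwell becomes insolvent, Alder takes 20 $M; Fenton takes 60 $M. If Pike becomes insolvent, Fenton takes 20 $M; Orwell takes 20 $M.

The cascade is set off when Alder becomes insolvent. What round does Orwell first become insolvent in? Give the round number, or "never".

2

Round 1 — Alder becomes insolvent (initial).
  Morley: +90 → 90 ≥ 40
  Orwell: +85 → 85 ≥ 70
Round 2 — Morley, Orwell become insolvent.
  Fenton: +40+60 → 100 ≥ 100
  Hale: +65 → 65 < 80
Round 3 — Fenton becomes insolvent.
No further insolvencies.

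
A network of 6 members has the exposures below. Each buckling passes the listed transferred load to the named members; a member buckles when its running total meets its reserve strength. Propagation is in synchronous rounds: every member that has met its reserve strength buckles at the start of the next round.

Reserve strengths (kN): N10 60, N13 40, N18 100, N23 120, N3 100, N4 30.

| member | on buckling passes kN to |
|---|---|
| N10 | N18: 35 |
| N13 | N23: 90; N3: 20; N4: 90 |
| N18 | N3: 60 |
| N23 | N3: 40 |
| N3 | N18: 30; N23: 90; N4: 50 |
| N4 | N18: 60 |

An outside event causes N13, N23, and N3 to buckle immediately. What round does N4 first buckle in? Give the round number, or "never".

Round 1 — N13, N23, N3 buckle (initial).
  N18: +30 → 30 < 100
  N4: +90+50 → 140 ≥ 30
Round 2 — N4 buckles.
  N18: +60 → 90 < 100
No further bucklings.

2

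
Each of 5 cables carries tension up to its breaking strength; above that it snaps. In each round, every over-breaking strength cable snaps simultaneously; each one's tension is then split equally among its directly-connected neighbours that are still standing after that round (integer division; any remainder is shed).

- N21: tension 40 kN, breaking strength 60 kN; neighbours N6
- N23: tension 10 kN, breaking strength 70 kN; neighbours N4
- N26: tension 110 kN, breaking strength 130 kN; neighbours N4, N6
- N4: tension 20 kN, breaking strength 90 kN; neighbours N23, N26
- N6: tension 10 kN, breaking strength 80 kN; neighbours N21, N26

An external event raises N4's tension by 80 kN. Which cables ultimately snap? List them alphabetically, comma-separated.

Round 1 — N4 at 100 > 90. N4 snaps.
  N4 sheds 100 kN to N23, N26: 50 each.
    N23: 10+50 = 60 ≤ 70
    N26: 110+50 = 160 > 130
Round 2 — N26 snaps.
  N26 sheds 160 kN to N6: 160 each.
    N6: 10+160 = 170 > 80
Round 3 — N6 snaps.
  N6 sheds 170 kN to N21: 170 each.
    N21: 40+170 = 210 > 60
Round 4 — N21 snaps.
  N21 sheds 210 kN: no online neighbours, lost.
No further breaks.

N21, N26, N4, N6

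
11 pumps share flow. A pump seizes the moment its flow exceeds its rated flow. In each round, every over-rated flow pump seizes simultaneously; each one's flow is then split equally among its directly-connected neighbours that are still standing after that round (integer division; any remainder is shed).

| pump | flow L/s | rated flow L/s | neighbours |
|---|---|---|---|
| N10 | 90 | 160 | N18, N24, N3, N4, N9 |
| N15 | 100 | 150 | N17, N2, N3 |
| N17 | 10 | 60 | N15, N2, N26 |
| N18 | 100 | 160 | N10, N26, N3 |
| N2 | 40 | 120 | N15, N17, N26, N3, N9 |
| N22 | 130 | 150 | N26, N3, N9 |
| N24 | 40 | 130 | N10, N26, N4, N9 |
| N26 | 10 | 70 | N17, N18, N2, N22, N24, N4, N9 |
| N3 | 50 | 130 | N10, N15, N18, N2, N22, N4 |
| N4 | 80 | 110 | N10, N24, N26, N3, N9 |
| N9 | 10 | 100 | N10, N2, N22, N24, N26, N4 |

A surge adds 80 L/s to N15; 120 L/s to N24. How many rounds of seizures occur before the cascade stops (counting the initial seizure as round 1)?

Round 1 — N15 at 180 > 150; N24 at 160 > 130. N15, N24 seize.
  N15 sheds 180 L/s to N17, N2, N3: 60 each.
    N17: 10+60 = 70 > 60
    N2: 40+60 = 100 ≤ 120
    N3: 50+60 = 110 ≤ 130
  N24 sheds 160 L/s to N10, N26, N4, N9: 40 each.
    N10: 90+40 = 130 ≤ 160
    N26: 10+40 = 50 ≤ 70
    N4: 80+40 = 120 > 110
    N9: 10+40 = 50 ≤ 100
Round 2 — N17, N4 seize.
  N17 sheds 70 L/s to N2, N26: 35 each.
    N2: 100+35 = 135 > 120
    N26: 50+35 = 85 > 70
  N4 sheds 120 L/s to N10, N26, N3, N9: 30 each.
    N10: 130+30 = 160 ≤ 160
    N26: 85+30 = 115 > 70
    N3: 110+30 = 140 > 130
    N9: 50+30 = 80 ≤ 100
Round 3 — N2, N26, N3 seize.
  N2 sheds 135 L/s to N9: 135 each.
    N9: 80+135 = 215 > 100
  N26 sheds 115 L/s to N18, N22, N9: 38 each (1 lost).
    N18: 100+38 = 138 ≤ 160
    N22: 130+38 = 168 > 150
    N9: 215+38 = 253 > 100
  N3 sheds 140 L/s to N10, N18, N22: 46 each (2 lost).
    N10: 160+46 = 206 > 160
    N18: 138+46 = 184 > 160
    N22: 168+46 = 214 > 150
Round 4 — N10, N18, N22, N9 seize.
  N10 sheds 206 L/s: no online neighbours, lost.
  N18 sheds 184 L/s: no online neighbours, lost.
  N22 sheds 214 L/s: no online neighbours, lost.
  N9 sheds 253 L/s: no online neighbours, lost.
No further seizures.

4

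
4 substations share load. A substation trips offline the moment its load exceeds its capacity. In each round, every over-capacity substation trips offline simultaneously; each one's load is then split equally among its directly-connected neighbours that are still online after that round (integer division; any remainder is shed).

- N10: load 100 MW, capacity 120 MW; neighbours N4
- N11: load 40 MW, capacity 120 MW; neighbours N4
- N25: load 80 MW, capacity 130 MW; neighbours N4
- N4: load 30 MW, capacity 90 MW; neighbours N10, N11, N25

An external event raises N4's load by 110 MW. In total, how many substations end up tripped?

Round 1 — N4 at 140 > 90. N4 trips offline.
  N4 sheds 140 MW to N10, N11, N25: 46 each (2 lost).
    N10: 100+46 = 146 > 120
    N11: 40+46 = 86 ≤ 120
    N25: 80+46 = 126 ≤ 130
Round 2 — N10 trips offline.
  N10 sheds 146 MW: no online neighbours, lost.
No further trips.

2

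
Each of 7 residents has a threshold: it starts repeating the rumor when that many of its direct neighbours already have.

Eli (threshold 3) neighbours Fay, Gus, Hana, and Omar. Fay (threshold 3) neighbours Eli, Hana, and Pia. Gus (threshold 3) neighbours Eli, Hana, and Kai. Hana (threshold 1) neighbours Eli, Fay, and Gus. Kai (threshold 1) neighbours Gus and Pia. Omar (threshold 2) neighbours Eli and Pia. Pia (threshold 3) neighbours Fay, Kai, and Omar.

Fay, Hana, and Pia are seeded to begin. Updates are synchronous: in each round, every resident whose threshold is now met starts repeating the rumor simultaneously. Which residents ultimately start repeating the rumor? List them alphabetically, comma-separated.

Round 1 — Fay, Hana, Pia start repeating the rumor (initial).
Round 2 — checking thresholds:
  Eli: 2 of 4 neighbours < 3, not yet.
  Gus: 1 of 3 neighbours < 3, not yet.
  Kai: 1 of 2 neighbours ≥ 1, starts repeating the rumor.
  Omar: 1 of 2 neighbours < 2, not yet.
Round 3 — no new spreads; cascade stops.

Fay, Hana, Kai, Pia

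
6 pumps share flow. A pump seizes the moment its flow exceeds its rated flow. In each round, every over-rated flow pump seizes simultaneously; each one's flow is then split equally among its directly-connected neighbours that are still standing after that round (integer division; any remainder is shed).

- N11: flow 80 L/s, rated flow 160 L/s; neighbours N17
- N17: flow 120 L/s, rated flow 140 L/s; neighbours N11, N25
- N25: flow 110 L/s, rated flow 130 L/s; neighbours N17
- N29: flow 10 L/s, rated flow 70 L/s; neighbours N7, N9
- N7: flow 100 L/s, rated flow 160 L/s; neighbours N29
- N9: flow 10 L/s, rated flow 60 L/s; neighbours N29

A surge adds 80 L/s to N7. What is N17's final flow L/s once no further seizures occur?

Round 1 — N7 at 180 > 160. N7 seizes.
  N7 sheds 180 L/s to N29: 180 each.
    N29: 10+180 = 190 > 70
Round 2 — N29 seizes.
  N29 sheds 190 L/s to N9: 190 each.
    N9: 10+190 = 200 > 60
Round 3 — N9 seizes.
  N9 sheds 200 L/s: no online neighbours, lost.
No further seizures.

120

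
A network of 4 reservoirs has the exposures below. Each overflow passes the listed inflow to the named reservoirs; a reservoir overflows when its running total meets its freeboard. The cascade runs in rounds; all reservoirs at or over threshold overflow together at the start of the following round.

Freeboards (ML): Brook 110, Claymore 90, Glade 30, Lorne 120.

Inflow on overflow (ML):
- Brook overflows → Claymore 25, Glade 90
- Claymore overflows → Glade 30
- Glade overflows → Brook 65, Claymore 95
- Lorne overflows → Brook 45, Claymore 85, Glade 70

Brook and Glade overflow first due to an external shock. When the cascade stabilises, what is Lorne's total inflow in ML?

0

Round 1 — Brook, Glade overflow (initial).
  Claymore: +25+95 → 120 ≥ 90
Round 2 — Claymore overflows.
No further overflows.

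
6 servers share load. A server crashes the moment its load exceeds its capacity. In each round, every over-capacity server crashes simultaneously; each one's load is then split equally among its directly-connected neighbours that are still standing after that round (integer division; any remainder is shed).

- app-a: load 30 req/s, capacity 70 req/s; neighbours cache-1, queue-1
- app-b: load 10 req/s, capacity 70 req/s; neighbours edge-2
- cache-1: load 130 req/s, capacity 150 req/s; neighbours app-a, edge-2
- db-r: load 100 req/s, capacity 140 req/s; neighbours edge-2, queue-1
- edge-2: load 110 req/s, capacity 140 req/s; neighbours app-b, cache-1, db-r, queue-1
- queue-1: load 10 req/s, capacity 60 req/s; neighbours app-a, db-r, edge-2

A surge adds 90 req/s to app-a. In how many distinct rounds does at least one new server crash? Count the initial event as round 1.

Round 1 — app-a at 120 > 70. app-a crashes.
  app-a sheds 120 req/s to cache-1, queue-1: 60 each.
    cache-1: 130+60 = 190 > 150
    queue-1: 10+60 = 70 > 60
Round 2 — cache-1, queue-1 crash.
  cache-1 sheds 190 req/s to edge-2: 190 each.
    edge-2: 110+190 = 300 > 140
  queue-1 sheds 70 req/s to db-r, edge-2: 35 each.
    db-r: 100+35 = 135 ≤ 140
    edge-2: 300+35 = 335 > 140
Round 3 — edge-2 crashes.
  edge-2 sheds 335 req/s to app-b, db-r: 167 each (1 lost).
    app-b: 10+167 = 177 > 70
    db-r: 135+167 = 302 > 140
Round 4 — app-b, db-r crash.
  app-b sheds 177 req/s: no online neighbours, lost.
  db-r sheds 302 req/s: no online neighbours, lost.
No further crashes.

4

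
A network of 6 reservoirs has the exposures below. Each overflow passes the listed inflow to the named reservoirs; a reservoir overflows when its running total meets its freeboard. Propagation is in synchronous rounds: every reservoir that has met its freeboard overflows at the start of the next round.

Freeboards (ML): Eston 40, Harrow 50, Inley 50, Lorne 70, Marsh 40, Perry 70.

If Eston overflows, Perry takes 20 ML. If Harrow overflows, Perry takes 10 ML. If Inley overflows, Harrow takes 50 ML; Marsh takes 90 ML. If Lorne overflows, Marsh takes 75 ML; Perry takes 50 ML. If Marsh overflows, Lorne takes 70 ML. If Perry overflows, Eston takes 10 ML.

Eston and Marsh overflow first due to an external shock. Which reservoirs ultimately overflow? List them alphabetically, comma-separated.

Round 1 — Eston, Marsh overflow (initial).
  Lorne: +70 → 70 ≥ 70
  Perry: +20 → 20 < 70
Round 2 — Lorne overflows.
  Perry: +50 → 70 ≥ 70
Round 3 — Perry overflows.
No further overflows.

Eston, Lorne, Marsh, Perry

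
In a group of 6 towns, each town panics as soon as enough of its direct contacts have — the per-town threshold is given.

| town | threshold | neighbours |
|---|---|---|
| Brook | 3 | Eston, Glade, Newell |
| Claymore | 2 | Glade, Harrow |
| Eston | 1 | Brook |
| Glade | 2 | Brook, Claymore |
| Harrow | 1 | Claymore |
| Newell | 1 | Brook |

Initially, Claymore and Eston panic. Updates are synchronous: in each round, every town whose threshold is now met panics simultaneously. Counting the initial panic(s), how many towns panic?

3

Round 1 — Claymore, Eston panic (initial).
Round 2 — checking thresholds:
  Brook: 1 of 3 neighbours < 3, below threshold.
  Glade: 1 of 2 neighbours < 2, below threshold.
  Harrow: 1 of 1 neighbours ≥ 1, panics.
Round 3 — no new panics; cascade stops.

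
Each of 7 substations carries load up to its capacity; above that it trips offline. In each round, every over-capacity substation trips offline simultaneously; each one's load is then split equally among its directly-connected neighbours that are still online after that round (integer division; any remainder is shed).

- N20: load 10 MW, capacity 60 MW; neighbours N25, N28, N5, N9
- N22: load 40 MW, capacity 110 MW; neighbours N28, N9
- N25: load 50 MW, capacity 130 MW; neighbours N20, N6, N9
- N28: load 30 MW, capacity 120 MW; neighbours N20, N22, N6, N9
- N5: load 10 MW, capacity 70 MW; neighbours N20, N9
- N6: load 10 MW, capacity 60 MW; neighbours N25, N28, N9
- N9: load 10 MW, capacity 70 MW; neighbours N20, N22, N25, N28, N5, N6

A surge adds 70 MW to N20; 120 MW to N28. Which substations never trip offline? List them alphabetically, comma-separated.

N5

Round 1 — N20 at 80 > 60; N28 at 150 > 120. N20, N28 trip offline.
  N20 sheds 80 MW to N25, N5, N9: 26 each (2 lost).
    N25: 50+26 = 76 ≤ 130
    N5: 10+26 = 36 ≤ 70
    N9: 10+26 = 36 ≤ 70
  N28 sheds 150 MW to N22, N6, N9: 50 each.
    N22: 40+50 = 90 ≤ 110
    N6: 10+50 = 60 ≤ 60
    N9: 36+50 = 86 > 70
Round 2 — N9 trips offline.
  N9 sheds 86 MW to N22, N25, N5, N6: 21 each (2 lost).
    N22: 90+21 = 111 > 110
    N25: 76+21 = 97 ≤ 130
    N5: 36+21 = 57 ≤ 70
    N6: 60+21 = 81 > 60
Round 3 — N22, N6 trip offline.
  N22 sheds 111 MW: no online neighbours, lost.
  N6 sheds 81 MW to N25: 81 each.
    N25: 97+81 = 178 > 130
Round 4 — N25 trips offline.
  N25 sheds 178 MW: no online neighbours, lost.
No further trips.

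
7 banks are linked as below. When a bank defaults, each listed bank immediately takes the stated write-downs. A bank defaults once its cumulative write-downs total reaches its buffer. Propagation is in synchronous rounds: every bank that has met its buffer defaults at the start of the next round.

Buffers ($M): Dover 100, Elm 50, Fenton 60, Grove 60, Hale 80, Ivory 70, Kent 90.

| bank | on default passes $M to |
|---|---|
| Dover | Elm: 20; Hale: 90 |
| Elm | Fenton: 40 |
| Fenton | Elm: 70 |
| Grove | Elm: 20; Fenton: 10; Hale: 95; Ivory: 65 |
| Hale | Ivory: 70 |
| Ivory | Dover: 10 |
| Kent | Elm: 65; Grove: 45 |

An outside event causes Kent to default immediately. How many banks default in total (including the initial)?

2

Round 1 — Kent defaults (initial).
  Elm: +65 → 65 ≥ 50
  Grove: +45 → 45 < 60
Round 2 — Elm defaults.
  Fenton: +40 → 40 < 60
No further defaults.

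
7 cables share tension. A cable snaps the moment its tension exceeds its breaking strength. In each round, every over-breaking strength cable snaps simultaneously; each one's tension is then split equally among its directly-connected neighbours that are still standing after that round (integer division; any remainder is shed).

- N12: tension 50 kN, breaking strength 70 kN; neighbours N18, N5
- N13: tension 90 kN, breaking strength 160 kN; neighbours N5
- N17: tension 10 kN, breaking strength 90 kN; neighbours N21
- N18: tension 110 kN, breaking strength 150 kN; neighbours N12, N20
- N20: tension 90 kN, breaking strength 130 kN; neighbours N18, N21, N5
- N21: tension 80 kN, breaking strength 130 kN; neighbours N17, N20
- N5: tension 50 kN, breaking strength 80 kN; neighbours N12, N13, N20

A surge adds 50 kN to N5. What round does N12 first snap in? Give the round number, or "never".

2

Round 1 — N5 at 100 > 80. N5 snaps.
  N5 sheds 100 kN to N12, N13, N20: 33 each (1 lost).
    N12: 50+33 = 83 > 70
    N13: 90+33 = 123 ≤ 160
    N20: 90+33 = 123 ≤ 130
Round 2 — N12 snaps.
  N12 sheds 83 kN to N18: 83 each.
    N18: 110+83 = 193 > 150
Round 3 — N18 snaps.
  N18 sheds 193 kN to N20: 193 each.
    N20: 123+193 = 316 > 130
Round 4 — N20 snaps.
  N20 sheds 316 kN to N21: 316 each.
    N21: 80+316 = 396 > 130
Round 5 — N21 snaps.
  N21 sheds 396 kN to N17: 396 each.
    N17: 10+396 = 406 > 90
Round 6 — N17 snaps.
  N17 sheds 406 kN: no online neighbours, lost.
No further breaks.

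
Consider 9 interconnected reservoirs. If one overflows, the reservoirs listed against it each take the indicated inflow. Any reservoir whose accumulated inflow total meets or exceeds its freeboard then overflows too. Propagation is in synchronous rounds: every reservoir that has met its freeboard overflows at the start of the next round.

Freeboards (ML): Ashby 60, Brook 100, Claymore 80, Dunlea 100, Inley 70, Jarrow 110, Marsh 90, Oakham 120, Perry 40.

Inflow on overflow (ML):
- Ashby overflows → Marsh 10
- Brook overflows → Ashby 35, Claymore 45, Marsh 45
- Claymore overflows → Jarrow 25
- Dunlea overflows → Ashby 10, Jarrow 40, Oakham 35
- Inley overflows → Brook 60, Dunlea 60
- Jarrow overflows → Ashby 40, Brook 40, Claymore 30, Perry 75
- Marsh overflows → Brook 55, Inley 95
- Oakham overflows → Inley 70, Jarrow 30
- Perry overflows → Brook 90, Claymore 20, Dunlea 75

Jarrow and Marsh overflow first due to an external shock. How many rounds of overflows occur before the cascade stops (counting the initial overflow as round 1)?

4

Round 1 — Jarrow, Marsh overflow (initial).
  Ashby: +40 → 40 < 60
  Brook: +40+55 → 95 < 100
  Claymore: +30 → 30 < 80
  Inley: +95 → 95 ≥ 70
  Perry: +75 → 75 ≥ 40
Round 2 — Inley, Perry overflow.
  Brook: +60+90 → 245 ≥ 100
  Claymore: +20 → 50 < 80
  Dunlea: +60+75 → 135 ≥ 100
Round 3 — Brook, Dunlea overflow.
  Ashby: +35+10 → 85 ≥ 60
  Claymore: +45 → 95 ≥ 80
  Oakham: +35 → 35 < 120
Round 4 — Ashby, Claymore overflow.
No further overflows.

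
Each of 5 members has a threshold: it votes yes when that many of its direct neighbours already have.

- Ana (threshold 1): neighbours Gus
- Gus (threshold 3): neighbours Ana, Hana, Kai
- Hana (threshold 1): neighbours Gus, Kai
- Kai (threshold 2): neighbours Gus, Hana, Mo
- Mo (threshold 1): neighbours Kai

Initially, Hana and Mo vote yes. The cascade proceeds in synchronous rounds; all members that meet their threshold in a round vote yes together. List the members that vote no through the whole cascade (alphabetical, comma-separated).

Round 1 — Hana, Mo vote yes (initial).
Round 2 — checking thresholds:
  Gus: 1 of 3 neighbours < 3, not yet.
  Kai: 2 of 3 neighbours ≥ 2, votes yes.
Round 3 — no new yes votes; cascade stops.

Ana, Gus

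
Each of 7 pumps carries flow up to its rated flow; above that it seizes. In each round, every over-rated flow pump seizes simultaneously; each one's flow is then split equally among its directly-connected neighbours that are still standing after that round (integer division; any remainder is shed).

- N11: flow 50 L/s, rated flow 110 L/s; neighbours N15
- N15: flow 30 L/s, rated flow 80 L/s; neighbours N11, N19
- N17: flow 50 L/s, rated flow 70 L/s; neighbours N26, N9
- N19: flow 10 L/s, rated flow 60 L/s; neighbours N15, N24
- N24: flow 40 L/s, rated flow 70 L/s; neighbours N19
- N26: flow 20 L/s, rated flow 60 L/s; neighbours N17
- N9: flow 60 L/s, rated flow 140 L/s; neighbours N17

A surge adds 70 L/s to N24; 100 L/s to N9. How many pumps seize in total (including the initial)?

Round 1 — N24 at 110 > 70; N9 at 160 > 140. N24, N9 seize.
  N24 sheds 110 L/s to N19: 110 each.
    N19: 10+110 = 120 > 60
  N9 sheds 160 L/s to N17: 160 each.
    N17: 50+160 = 210 > 70
Round 2 — N17, N19 seize.
  N17 sheds 210 L/s to N26: 210 each.
    N26: 20+210 = 230 > 60
  N19 sheds 120 L/s to N15: 120 each.
    N15: 30+120 = 150 > 80
Round 3 — N15, N26 seize.
  N15 sheds 150 L/s to N11: 150 each.
    N11: 50+150 = 200 > 110
  N26 sheds 230 L/s: no online neighbours, lost.
Round 4 — N11 seizes.
  N11 sheds 200 L/s: no online neighbours, lost.
No further seizures.

7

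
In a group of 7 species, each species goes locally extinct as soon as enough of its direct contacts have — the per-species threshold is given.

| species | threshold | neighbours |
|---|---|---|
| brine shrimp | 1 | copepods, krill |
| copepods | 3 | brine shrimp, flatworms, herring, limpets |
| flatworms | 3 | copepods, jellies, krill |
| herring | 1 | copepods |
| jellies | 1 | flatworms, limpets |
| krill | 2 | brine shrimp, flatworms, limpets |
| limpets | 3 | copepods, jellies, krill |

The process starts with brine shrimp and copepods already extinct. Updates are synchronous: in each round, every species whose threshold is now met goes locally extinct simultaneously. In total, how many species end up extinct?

3

Round 1 — brine shrimp, copepods go locally extinct (initial).
Round 2 — checking thresholds:
  flatworms: 1 of 3 neighbours < 3, below threshold.
  herring: 1 of 1 neighbours ≥ 1, goes locally extinct.
  krill: 1 of 3 neighbours < 2, below threshold.
  limpets: 1 of 3 neighbours < 3, below threshold.
Round 3 — no new extinctions; cascade stops.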